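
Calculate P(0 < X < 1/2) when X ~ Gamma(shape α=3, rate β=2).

P(0 < X < 1/2) = ∫_{0}^{1/2} f(x) dx
where f(x) = 4 x^{2} e^{- 2 x}
= 1 - \frac{5}{2 e}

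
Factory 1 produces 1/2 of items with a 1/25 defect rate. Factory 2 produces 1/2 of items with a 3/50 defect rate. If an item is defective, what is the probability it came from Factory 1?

Using Bayes' theorem:
P(F1) = 1/2, P(D|F1) = 1/25
P(F2) = 1/2, P(D|F2) = 3/50
P(D) = P(D|F1)P(F1) + P(D|F2)P(F2)
     = \frac{1}{20}
P(F1|D) = P(D|F1)P(F1) / P(D)
= \frac{2}{5}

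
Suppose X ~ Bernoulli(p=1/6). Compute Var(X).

For X ~ Bernoulli(p=1/6):
Var(X) = \frac{5}{36}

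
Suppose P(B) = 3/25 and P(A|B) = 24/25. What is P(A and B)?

By definition, P(A|B) = P(A ∩ B) / P(B)
So P(A ∩ B) = P(A|B) × P(B)
= 24/25 × 3/25
= 72/625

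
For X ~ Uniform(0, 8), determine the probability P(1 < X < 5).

P(1 < X < 5) = ∫_{1}^{5} f(x) dx
where f(x) = \frac{1}{8}
= \frac{1}{2}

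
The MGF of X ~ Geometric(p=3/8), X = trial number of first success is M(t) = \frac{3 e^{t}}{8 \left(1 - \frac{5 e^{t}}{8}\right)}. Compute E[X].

To find E[X], compute M^(1)(0):
M^(1)(t) = \frac{3 e^{t}}{8 \left(1 - \frac{5 e^{t}}{8}\right)} + \frac{15 e^{2 t}}{64 \left(1 - \frac{5 e^{t}}{8}\right)^{2}}
M^(1)(0) = \frac{8}{3}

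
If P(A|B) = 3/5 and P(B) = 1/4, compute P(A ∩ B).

By definition, P(A|B) = P(A ∩ B) / P(B)
So P(A ∩ B) = P(A|B) × P(B)
= 3/5 × 1/4
= 3/20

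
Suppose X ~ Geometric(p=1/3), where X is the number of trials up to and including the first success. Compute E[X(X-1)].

E[X(X-1)] = E[X² - X] = E[X²] - E[X]
E[X] = 3
E[X²] = Var(X) + (E[X])² = 6 + (3)² = 15
E[X(X-1)] = 15 - 3 = 12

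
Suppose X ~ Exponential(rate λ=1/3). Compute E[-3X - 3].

For X ~ Exponential(rate λ=1/3):
E[X] = 3
E[-3X - 3] = -3 × E[X] - 3 = -12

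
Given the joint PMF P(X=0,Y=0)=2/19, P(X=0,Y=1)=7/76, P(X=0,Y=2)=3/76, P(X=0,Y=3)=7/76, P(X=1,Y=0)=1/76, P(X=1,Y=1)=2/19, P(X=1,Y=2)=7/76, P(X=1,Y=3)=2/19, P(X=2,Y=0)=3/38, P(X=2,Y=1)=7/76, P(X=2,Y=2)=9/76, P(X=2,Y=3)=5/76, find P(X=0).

P(X=0) = P(X=0,Y=0) + P(X=0,Y=1) + P(X=0,Y=2) + P(X=0,Y=3)
= 2/19 + 7/76 + 3/76 + 7/76
= 25/76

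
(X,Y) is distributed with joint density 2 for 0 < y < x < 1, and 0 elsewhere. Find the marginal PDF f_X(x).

f_X(x) = ∫_0^x 2 dy = 2 x
for 0 < x < 1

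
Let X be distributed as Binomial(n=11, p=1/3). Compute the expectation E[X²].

Using the identity E[X²] = Var(X) + (E[X])²:
E[X] = \frac{11}{3}
Var(X) = \frac{22}{9}
E[X²] = \frac{22}{9} + (\frac{11}{3})²
= \frac{143}{9}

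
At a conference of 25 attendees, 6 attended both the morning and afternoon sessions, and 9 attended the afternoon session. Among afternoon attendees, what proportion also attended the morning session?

P(A ∩ B) = 6/25
P(B) = 9/25
P(A|B) = P(A ∩ B) / P(B) = (6/25) / (9/25) = 2/3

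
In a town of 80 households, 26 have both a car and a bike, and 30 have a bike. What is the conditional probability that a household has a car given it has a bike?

P(A ∩ B) = 26/80 = 13/40
P(B) = 30/80 = 3/8
P(A|B) = P(A ∩ B) / P(B) = (13/40) / (3/8) = 13/15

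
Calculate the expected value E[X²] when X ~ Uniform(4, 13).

Using the identity E[X²] = Var(X) + (E[X])²:
E[X] = \frac{17}{2}
Var(X) = \frac{27}{4}
E[X²] = \frac{27}{4} + (\frac{17}{2})²
= 79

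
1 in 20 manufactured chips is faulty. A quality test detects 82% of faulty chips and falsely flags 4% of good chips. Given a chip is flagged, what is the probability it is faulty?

Let D = the rare event, + = positive/flagged.
P(D) = 1/20
P(+|D) = 82/100 = 41/50
P(+|D') = 4/100 = 1/25
P(+) = P(+|D)P(D) + P(+|D')P(D')
     = \frac{41}{50} × \frac{1}{20} + \frac{1}{25} × \frac{19}{20}
     = \frac{79}{1000}
P(D|+) = P(+|D)P(D)/P(+) = \frac{41}{79}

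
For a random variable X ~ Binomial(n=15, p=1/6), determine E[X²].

Using the identity E[X²] = Var(X) + (E[X])²:
E[X] = \frac{5}{2}
Var(X) = \frac{25}{12}
E[X²] = \frac{25}{12} + (\frac{5}{2})²
= \frac{25}{3}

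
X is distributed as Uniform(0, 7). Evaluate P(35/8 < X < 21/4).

P(35/8 < X < 21/4) = ∫_{35/8}^{21/4} f(x) dx
where f(x) = \frac{1}{7}
= \frac{1}{8}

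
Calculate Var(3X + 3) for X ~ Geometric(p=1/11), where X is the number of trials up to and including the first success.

For X ~ Geometric(p=1/11), where X is the number of trials up to and including the first success:
Var(X) = 110
Var(3X + 3) = (3)² × Var(X) = 9 × 110 = 990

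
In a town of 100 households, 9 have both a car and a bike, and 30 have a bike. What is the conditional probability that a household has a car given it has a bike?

P(A ∩ B) = 9/100
P(B) = 30/100 = 3/10
P(A|B) = P(A ∩ B) / P(B) = (9/100) / (3/10) = 3/10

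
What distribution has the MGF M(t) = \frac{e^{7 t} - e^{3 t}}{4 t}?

The MGF M(t) = \frac{e^{7 t} - e^{3 t}}{4 t} is the standard form for the Uniform distribution.
Comparing with the known MGF formula identifies: Uniform(3, 7)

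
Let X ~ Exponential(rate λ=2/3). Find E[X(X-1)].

E[X(X-1)] = E[X² - X] = E[X²] - E[X]
E[X] = \frac{3}{2}
E[X²] = Var(X) + (E[X])² = \frac{9}{4} + (\frac{3}{2})² = \frac{9}{2}
E[X(X-1)] = \frac{9}{2} - \frac{3}{2} = 3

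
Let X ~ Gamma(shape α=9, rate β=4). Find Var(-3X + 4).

For X ~ Gamma(shape α=9, rate β=4):
Var(X) = \frac{9}{16}
Var(-3X + 4) = (-3)² × Var(X) = 9 × \frac{9}{16} = \frac{81}{16}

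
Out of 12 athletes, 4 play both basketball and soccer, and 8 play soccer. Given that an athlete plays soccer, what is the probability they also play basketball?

P(A ∩ B) = 4/12 = 1/3
P(B) = 8/12 = 2/3
P(A|B) = P(A ∩ B) / P(B) = (1/3) / (2/3) = 1/2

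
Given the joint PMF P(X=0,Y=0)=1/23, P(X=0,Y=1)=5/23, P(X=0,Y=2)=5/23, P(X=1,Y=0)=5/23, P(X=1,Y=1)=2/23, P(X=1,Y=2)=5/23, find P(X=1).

P(X=1) = P(X=1,Y=0) + P(X=1,Y=1) + P(X=1,Y=2)
= 5/23 + 2/23 + 5/23
= 12/23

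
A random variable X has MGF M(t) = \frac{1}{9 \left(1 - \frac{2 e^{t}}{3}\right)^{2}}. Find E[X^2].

To find E[X^2], compute M^(2)(0):
M^(1)(t) = \frac{4 e^{t}}{27 \left(1 - \frac{2 e^{t}}{3}\right)^{3}}
M^(2)(t) = \frac{4 e^{t}}{27 \left(1 - \frac{2 e^{t}}{3}\right)^{3}} + \frac{8 e^{2 t}}{27 \left(1 - \frac{2 e^{t}}{3}\right)^{4}}
M^(2)(0) = 28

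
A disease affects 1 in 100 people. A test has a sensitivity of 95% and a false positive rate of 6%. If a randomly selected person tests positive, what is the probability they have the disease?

Let D = the rare event, + = positive/flagged.
P(D) = 1/100
P(+|D) = 95/100 = 19/20
P(+|D') = 6/100 = 3/50
P(+) = P(+|D)P(D) + P(+|D')P(D')
     = \frac{19}{20} × \frac{1}{100} + \frac{3}{50} × \frac{99}{100}
     = \frac{689}{10000}
P(D|+) = P(+|D)P(D)/P(+) = \frac{95}{689}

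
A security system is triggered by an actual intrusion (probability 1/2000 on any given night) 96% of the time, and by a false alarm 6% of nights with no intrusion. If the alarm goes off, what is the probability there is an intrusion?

Let D = the rare event, + = positive/flagged.
P(D) = 1/2000
P(+|D) = 96/100 = 24/25
P(+|D') = 6/100 = 3/50
P(+) = P(+|D)P(D) + P(+|D')P(D')
     = \frac{24}{25} × \frac{1}{2000} + \frac{3}{50} × \frac{1999}{2000}
     = \frac{1209}{20000}
P(D|+) = P(+|D)P(D)/P(+) = \frac{16}{2015}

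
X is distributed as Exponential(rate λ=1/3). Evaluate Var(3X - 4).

For X ~ Exponential(rate λ=1/3):
Var(X) = 9
Var(3X - 4) = (3)² × Var(X) = 9 × 9 = 81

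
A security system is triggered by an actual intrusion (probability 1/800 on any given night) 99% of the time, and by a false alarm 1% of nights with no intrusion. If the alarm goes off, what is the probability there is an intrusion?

Let D = the rare event, + = positive/flagged.
P(D) = 1/800
P(+|D) = 99/100
P(+|D') = 1/100
P(+) = P(+|D)P(D) + P(+|D')P(D')
     = \frac{99}{100} × \frac{1}{800} + \frac{1}{100} × \frac{799}{800}
     = \frac{449}{40000}
P(D|+) = P(+|D)P(D)/P(+) = \frac{99}{898}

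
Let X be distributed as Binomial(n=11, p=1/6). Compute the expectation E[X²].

Using the identity E[X²] = Var(X) + (E[X])²:
E[X] = \frac{11}{6}
Var(X) = \frac{55}{36}
E[X²] = \frac{55}{36} + (\frac{11}{6})²
= \frac{44}{9}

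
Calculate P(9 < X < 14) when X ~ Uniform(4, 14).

P(9 < X < 14) = ∫_{9}^{14} f(x) dx
where f(x) = \frac{1}{10}
= \frac{1}{2}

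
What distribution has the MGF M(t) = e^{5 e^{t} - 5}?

The MGF M(t) = e^{5 e^{t} - 5} is the standard form for the Poisson distribution.
Comparing with the known MGF formula identifies: Poisson(λ=5)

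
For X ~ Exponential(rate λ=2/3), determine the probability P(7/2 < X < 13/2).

P(7/2 < X < 13/2) = ∫_{7/2}^{13/2} f(x) dx
where f(x) = \frac{2 e^{- \frac{2 x}{3}}}{3}
= - \frac{1 - e^{2}}{e^{\frac{13}{3}}}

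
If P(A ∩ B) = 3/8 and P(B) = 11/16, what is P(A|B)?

P(A|B) = P(A ∩ B) / P(B)
= (3/8) / (11/16)
= 6/11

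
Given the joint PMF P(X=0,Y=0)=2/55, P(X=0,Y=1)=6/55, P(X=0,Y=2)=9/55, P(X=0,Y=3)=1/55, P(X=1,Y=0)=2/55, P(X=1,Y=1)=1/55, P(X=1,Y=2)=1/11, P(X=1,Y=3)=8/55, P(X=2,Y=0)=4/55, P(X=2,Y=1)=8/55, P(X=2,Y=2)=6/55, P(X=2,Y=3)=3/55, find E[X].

First find marginal of X:
P(X=0) = 18/55
P(X=1) = 16/55
P(X=2) = 21/55
E[X] = 0 × 18/55 + 1 × 16/55 + 2 × 21/55 = 58/55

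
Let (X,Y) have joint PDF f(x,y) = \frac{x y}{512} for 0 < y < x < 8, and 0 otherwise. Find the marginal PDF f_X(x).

f_X(x) = ∫_0^x \frac{x y}{512} dy = \frac{x^{3}}{1024}
for 0 < x < 8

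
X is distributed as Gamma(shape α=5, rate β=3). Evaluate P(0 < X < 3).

P(0 < X < 3) = ∫_{0}^{3} f(x) dx
where f(x) = \frac{81 x^{4} e^{- 3 x}}{8}
= 1 - \frac{3563}{8 e^{9}}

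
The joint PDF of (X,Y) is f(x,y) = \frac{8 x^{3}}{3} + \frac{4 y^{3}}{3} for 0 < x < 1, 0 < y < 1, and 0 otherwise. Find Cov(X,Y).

E[XY] = ∫∫ xy × f(x,y) dx dy = \frac{2}{5}
E[X] = \frac{7}{10}
E[Y] = \frac{3}{5}
Cov(X,Y) = E[XY] - E[X]E[Y] = - \frac{1}{50}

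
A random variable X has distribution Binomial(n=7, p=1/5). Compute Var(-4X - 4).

For X ~ Binomial(n=7, p=1/5):
Var(X) = \frac{28}{25}
Var(-4X - 4) = (-4)² × Var(X) = 16 × \frac{28}{25} = \frac{448}{25}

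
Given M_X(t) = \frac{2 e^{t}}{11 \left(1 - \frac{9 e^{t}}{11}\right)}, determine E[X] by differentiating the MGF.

To find E[X], compute M^(1)(0):
M^(1)(t) = \frac{2 e^{t}}{11 \left(1 - \frac{9 e^{t}}{11}\right)} + \frac{18 e^{2 t}}{121 \left(1 - \frac{9 e^{t}}{11}\right)^{2}}
M^(1)(0) = \frac{11}{2}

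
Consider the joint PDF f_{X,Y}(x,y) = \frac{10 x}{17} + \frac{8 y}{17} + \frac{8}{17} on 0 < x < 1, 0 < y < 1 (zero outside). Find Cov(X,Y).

E[XY] = ∫∫ xy × f(x,y) dx dy = \frac{5}{17}
E[X] = \frac{28}{51}
E[Y] = \frac{55}{102}
Cov(X,Y) = E[XY] - E[X]E[Y] = - \frac{5}{2601}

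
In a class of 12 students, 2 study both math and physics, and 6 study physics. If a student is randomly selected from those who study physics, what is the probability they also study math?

P(A ∩ B) = 2/12 = 1/6
P(B) = 6/12 = 1/2
P(A|B) = P(A ∩ B) / P(B) = (1/6) / (1/2) = 1/3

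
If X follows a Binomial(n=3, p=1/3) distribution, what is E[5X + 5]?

For X ~ Binomial(n=3, p=1/3):
E[X] = 1
E[5X + 5] = 5 × E[X] + 5 = 10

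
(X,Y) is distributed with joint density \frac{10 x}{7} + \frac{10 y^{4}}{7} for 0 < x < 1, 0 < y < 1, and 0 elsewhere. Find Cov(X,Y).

E[XY] = ∫∫ xy × f(x,y) dx dy = \frac{5}{14}
E[X] = \frac{13}{21}
E[Y] = \frac{25}{42}
Cov(X,Y) = E[XY] - E[X]E[Y] = - \frac{5}{441}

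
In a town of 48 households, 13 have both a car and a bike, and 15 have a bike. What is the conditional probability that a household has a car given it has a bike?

P(A ∩ B) = 13/48
P(B) = 15/48 = 5/16
P(A|B) = P(A ∩ B) / P(B) = (13/48) / (5/16) = 13/15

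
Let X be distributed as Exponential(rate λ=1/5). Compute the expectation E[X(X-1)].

E[X(X-1)] = E[X² - X] = E[X²] - E[X]
E[X] = 5
E[X²] = Var(X) + (E[X])² = 25 + (5)² = 50
E[X(X-1)] = 50 - 5 = 45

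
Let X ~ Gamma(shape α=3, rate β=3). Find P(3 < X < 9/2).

P(3 < X < 9/2) = ∫_{3}^{9/2} f(x) dx
where f(x) = \frac{27 x^{2} e^{- 3 x}}{2}
= - \frac{845}{8 e^{\frac{27}{2}}} + \frac{101}{2 e^{9}}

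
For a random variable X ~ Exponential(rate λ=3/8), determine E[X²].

Using the identity E[X²] = Var(X) + (E[X])²:
E[X] = \frac{8}{3}
Var(X) = \frac{64}{9}
E[X²] = \frac{64}{9} + (\frac{8}{3})²
= \frac{128}{9}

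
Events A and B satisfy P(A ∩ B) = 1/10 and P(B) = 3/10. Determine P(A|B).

P(A|B) = P(A ∩ B) / P(B)
= (1/10) / (3/10)
= 1/3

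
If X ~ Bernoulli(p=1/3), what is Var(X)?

For X ~ Bernoulli(p=1/3):
Var(X) = \frac{2}{9}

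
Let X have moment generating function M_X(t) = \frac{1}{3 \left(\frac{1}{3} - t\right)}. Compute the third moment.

To find E[X^3], compute M^(3)(0):
M^(1)(t) = \frac{1}{3 \left(\frac{1}{3} - t\right)^{2}}
M^(2)(t) = \frac{2}{3 \left(\frac{1}{3} - t\right)^{3}}
M^(3)(t) = \frac{2}{\left(\frac{1}{3} - t\right)^{4}}
M^(3)(0) = 162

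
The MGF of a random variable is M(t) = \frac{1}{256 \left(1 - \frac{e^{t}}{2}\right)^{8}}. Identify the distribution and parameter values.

The MGF M(t) = \frac{1}{256 \left(1 - \frac{e^{t}}{2}\right)^{8}} is the standard form for the NegativeBinomial distribution.
Comparing with the known MGF formula identifies: NegBin(r=8, p=1/2), X = failures before r-th success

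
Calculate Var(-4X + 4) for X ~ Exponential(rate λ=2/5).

For X ~ Exponential(rate λ=2/5):
Var(X) = \frac{25}{4}
Var(-4X + 4) = (-4)² × Var(X) = 16 × \frac{25}{4} = 100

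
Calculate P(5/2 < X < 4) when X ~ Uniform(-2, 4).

P(5/2 < X < 4) = ∫_{5/2}^{4} f(x) dx
where f(x) = \frac{1}{6}
= \frac{1}{4}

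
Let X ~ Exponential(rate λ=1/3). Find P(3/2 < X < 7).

P(3/2 < X < 7) = ∫_{3/2}^{7} f(x) dx
where f(x) = \frac{e^{- \frac{x}{3}}}{3}
= - \frac{1}{e^{\frac{7}{3}}} + e^{- \frac{1}{2}}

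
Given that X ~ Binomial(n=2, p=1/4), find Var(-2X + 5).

For X ~ Binomial(n=2, p=1/4):
Var(X) = \frac{3}{8}
Var(-2X + 5) = (-2)² × Var(X) = 4 × \frac{3}{8} = \frac{3}{2}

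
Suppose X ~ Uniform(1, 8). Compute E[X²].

Using the identity E[X²] = Var(X) + (E[X])²:
E[X] = \frac{9}{2}
Var(X) = \frac{49}{12}
E[X²] = \frac{49}{12} + (\frac{9}{2})²
= \frac{73}{3}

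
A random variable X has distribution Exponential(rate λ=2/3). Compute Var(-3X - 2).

For X ~ Exponential(rate λ=2/3):
Var(X) = \frac{9}{4}
Var(-3X - 2) = (-3)² × Var(X) = 9 × \frac{9}{4} = \frac{81}{4}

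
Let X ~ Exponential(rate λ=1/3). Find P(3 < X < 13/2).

P(3 < X < 13/2) = ∫_{3}^{13/2} f(x) dx
where f(x) = \frac{e^{- \frac{x}{3}}}{3}
= - \frac{1}{e^{\frac{13}{6}}} + e^{-1}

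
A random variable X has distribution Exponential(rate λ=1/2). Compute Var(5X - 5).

For X ~ Exponential(rate λ=1/2):
Var(X) = 4
Var(5X - 5) = (5)² × Var(X) = 25 × 4 = 100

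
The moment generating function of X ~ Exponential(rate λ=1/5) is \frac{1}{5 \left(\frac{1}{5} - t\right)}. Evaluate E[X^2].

To find E[X^2], compute M^(2)(0):
M^(1)(t) = \frac{1}{5 \left(\frac{1}{5} - t\right)^{2}}
M^(2)(t) = \frac{2}{5 \left(\frac{1}{5} - t\right)^{3}}
M^(2)(0) = 50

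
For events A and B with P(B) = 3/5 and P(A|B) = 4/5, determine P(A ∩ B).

By definition, P(A|B) = P(A ∩ B) / P(B)
So P(A ∩ B) = P(A|B) × P(B)
= 4/5 × 3/5
= 12/25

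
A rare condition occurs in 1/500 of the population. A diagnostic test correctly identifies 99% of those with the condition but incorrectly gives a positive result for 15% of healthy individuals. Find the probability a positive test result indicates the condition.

Let D = the rare event, + = positive/flagged.
P(D) = 1/500
P(+|D) = 99/100
P(+|D') = 15/100 = 3/20
P(+) = P(+|D)P(D) + P(+|D')P(D')
     = \frac{99}{100} × \frac{1}{500} + \frac{3}{20} × \frac{499}{500}
     = \frac{474}{3125}
P(D|+) = P(+|D)P(D)/P(+) = \frac{33}{2528}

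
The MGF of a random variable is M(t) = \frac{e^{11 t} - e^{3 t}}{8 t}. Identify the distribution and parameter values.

The MGF M(t) = \frac{e^{11 t} - e^{3 t}}{8 t} is the standard form for the Uniform distribution.
Comparing with the known MGF formula identifies: Uniform(3, 11)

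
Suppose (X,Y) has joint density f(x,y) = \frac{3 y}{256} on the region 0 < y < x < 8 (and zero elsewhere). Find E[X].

f_X(x) = ∫_0^x \frac{3 y}{256} dy = \frac{3 x^{2}}{512}
E[X] = ∫_0^8 x × (\frac{3 x^{2}}{512}) dx = 6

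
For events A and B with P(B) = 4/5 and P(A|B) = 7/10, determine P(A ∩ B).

By definition, P(A|B) = P(A ∩ B) / P(B)
So P(A ∩ B) = P(A|B) × P(B)
= 7/10 × 4/5
= 14/25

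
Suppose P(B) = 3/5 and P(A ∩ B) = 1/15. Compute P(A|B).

P(A|B) = P(A ∩ B) / P(B)
= (1/15) / (3/5)
= 1/9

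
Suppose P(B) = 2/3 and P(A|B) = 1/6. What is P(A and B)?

By definition, P(A|B) = P(A ∩ B) / P(B)
So P(A ∩ B) = P(A|B) × P(B)
= 1/6 × 2/3
= 1/9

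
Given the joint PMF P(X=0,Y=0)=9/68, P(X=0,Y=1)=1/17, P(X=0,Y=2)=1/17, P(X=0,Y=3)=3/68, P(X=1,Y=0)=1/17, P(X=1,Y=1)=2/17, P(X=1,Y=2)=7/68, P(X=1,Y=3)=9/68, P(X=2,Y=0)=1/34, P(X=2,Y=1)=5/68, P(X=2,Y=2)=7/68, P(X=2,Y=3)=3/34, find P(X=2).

P(X=2) = P(X=2,Y=0) + P(X=2,Y=1) + P(X=2,Y=2) + P(X=2,Y=3)
= 1/34 + 5/68 + 7/68 + 3/34
= 5/17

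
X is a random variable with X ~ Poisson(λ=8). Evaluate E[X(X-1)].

E[X(X-1)] = E[X² - X] = E[X²] - E[X]
E[X] = 8
E[X²] = Var(X) + (E[X])² = 8 + (8)² = 72
E[X(X-1)] = 72 - 8 = 64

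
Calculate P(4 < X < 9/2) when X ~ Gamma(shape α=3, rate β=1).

P(4 < X < 9/2) = ∫_{4}^{9/2} f(x) dx
where f(x) = \frac{x^{2} e^{- x}}{2}
= - \frac{125}{8 e^{\frac{9}{2}}} + \frac{13}{e^{4}}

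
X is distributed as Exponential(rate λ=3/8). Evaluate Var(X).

For X ~ Exponential(rate λ=3/8):
Var(X) = \frac{64}{9}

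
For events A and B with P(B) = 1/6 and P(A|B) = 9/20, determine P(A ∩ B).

By definition, P(A|B) = P(A ∩ B) / P(B)
So P(A ∩ B) = P(A|B) × P(B)
= 9/20 × 1/6
= 3/40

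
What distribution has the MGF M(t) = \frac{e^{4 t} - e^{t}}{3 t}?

The MGF M(t) = \frac{e^{4 t} - e^{t}}{3 t} is the standard form for the Uniform distribution.
Comparing with the known MGF formula identifies: Uniform(1, 4)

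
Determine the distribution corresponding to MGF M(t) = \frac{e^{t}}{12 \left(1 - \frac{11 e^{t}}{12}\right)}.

The MGF M(t) = \frac{e^{t}}{12 \left(1 - \frac{11 e^{t}}{12}\right)} is the standard form for the Geometric distribution.
Comparing with the known MGF formula identifies: Geometric(p=1/12), X = trial number of first success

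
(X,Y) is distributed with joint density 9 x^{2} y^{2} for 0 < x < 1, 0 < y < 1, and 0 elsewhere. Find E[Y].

E[Y] = ∫_0^1 ∫_0^1 y × f(x,y) dx dy
= \frac{3}{4}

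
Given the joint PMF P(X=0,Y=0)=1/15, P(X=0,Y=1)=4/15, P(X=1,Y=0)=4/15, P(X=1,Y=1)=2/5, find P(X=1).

P(X=1) = P(X=1,Y=0) + P(X=1,Y=1)
= 4/15 + 2/5
= 2/3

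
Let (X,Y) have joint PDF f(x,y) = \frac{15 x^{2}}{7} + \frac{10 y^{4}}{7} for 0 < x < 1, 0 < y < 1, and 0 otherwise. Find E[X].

E[X] = ∫_0^1 ∫_0^1 x × f(x,y) dy dx
= ∫_0^1 ∫_0^1 x × (\frac{15 x^{2}}{7} + \frac{10 y^{4}}{7}) dy dx
= \frac{19}{28}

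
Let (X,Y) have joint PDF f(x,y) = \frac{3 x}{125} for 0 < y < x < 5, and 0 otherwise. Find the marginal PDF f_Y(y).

f_Y(y) = ∫_y^5 \frac{3 x}{125} dx = \frac{3}{10} - \frac{3 y^{2}}{250}
for 0 < y < 5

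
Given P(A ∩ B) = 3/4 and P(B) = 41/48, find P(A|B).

P(A|B) = P(A ∩ B) / P(B)
= (3/4) / (41/48)
= 36/41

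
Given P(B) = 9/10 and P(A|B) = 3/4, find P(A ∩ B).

By definition, P(A|B) = P(A ∩ B) / P(B)
So P(A ∩ B) = P(A|B) × P(B)
= 3/4 × 9/10
= 27/40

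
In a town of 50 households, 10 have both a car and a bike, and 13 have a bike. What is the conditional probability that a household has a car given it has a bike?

P(A ∩ B) = 10/50 = 1/5
P(B) = 13/50
P(A|B) = P(A ∩ B) / P(B) = (1/5) / (13/50) = 10/13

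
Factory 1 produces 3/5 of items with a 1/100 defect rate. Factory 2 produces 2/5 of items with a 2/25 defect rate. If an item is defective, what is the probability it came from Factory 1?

Using Bayes' theorem:
P(F1) = 3/5, P(D|F1) = 1/100
P(F2) = 2/5, P(D|F2) = 2/25
P(D) = P(D|F1)P(F1) + P(D|F2)P(F2)
     = \frac{19}{500}
P(F1|D) = P(D|F1)P(F1) / P(D)
= \frac{3}{19}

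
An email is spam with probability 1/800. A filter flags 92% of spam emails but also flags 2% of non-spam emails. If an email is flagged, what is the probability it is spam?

Let D = the rare event, + = positive/flagged.
P(D) = 1/800
P(+|D) = 92/100 = 23/25
P(+|D') = 2/100 = 1/50
P(+) = P(+|D)P(D) + P(+|D')P(D')
     = \frac{23}{25} × \frac{1}{800} + \frac{1}{50} × \frac{799}{800}
     = \frac{169}{8000}
P(D|+) = P(+|D)P(D)/P(+) = \frac{46}{845}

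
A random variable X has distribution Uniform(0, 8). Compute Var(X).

For X ~ Uniform(0, 8):
Var(X) = \frac{16}{3}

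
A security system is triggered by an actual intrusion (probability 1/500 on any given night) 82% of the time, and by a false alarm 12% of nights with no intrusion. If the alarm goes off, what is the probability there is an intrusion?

Let D = the rare event, + = positive/flagged.
P(D) = 1/500
P(+|D) = 82/100 = 41/50
P(+|D') = 12/100 = 3/25
P(+) = P(+|D)P(D) + P(+|D')P(D')
     = \frac{41}{50} × \frac{1}{500} + \frac{3}{25} × \frac{499}{500}
     = \frac{607}{5000}
P(D|+) = P(+|D)P(D)/P(+) = \frac{41}{3035}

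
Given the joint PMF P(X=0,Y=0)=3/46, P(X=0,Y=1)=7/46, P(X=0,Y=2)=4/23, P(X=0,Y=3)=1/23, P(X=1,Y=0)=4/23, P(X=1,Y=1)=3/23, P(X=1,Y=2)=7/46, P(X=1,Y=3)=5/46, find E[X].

First find marginal of X:
P(X=0) = 10/23
P(X=1) = 13/23
E[X] = 0 × 10/23 + 1 × 13/23 = 13/23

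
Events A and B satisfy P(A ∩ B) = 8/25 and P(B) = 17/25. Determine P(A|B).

P(A|B) = P(A ∩ B) / P(B)
= (8/25) / (17/25)
= 8/17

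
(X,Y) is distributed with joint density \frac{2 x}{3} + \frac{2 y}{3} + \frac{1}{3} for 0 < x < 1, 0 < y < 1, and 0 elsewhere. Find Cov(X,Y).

E[XY] = ∫∫ xy × f(x,y) dx dy = \frac{11}{36}
E[X] = \frac{5}{9}
E[Y] = \frac{5}{9}
Cov(X,Y) = E[XY] - E[X]E[Y] = - \frac{1}{324}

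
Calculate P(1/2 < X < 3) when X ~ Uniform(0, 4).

P(1/2 < X < 3) = ∫_{1/2}^{3} f(x) dx
where f(x) = \frac{1}{4}
= \frac{5}{8}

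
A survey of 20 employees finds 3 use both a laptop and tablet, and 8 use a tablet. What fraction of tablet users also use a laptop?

P(A ∩ B) = 3/20
P(B) = 8/20 = 2/5
P(A|B) = P(A ∩ B) / P(B) = (3/20) / (2/5) = 3/8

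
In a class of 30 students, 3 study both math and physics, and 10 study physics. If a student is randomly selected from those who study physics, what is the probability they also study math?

P(A ∩ B) = 3/30 = 1/10
P(B) = 10/30 = 1/3
P(A|B) = P(A ∩ B) / P(B) = (1/10) / (1/3) = 3/10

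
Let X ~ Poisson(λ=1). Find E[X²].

Using the identity E[X²] = Var(X) + (E[X])²:
E[X] = 1
Var(X) = 1
E[X²] = 1 + (1)²
= 2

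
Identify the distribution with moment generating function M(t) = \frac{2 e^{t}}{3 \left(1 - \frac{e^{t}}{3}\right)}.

The MGF M(t) = \frac{2 e^{t}}{3 \left(1 - \frac{e^{t}}{3}\right)} is the standard form for the Geometric distribution.
Comparing with the known MGF formula identifies: Geometric(p=2/3), X = trial number of first success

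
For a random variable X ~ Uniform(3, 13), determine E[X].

For X ~ Uniform(3, 13), the expected value is:
E[X] = 8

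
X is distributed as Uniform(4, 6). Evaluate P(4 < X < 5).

P(4 < X < 5) = ∫_{4}^{5} f(x) dx
where f(x) = \frac{1}{2}
= \frac{1}{2}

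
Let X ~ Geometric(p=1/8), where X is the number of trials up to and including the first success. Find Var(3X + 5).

For X ~ Geometric(p=1/8), where X is the number of trials up to and including the first success:
Var(X) = 56
Var(3X + 5) = (3)² × Var(X) = 9 × 56 = 504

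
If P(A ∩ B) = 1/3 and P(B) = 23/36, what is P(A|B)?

P(A|B) = P(A ∩ B) / P(B)
= (1/3) / (23/36)
= 12/23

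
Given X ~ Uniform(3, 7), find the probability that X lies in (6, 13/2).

P(6 < X < 13/2) = ∫_{6}^{13/2} f(x) dx
where f(x) = \frac{1}{4}
= \frac{1}{8}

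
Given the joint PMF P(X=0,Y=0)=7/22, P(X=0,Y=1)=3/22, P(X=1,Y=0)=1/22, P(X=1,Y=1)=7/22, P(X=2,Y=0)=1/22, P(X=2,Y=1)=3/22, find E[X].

First find marginal of X:
P(X=0) = 5/11
P(X=1) = 4/11
P(X=2) = 2/11
E[X] = 0 × 5/11 + 1 × 4/11 + 2 × 2/11 = 8/11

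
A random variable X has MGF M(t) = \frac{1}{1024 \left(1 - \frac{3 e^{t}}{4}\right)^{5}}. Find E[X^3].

To find E[X^3], compute M^(3)(0):
M^(1)(t) = \frac{15 e^{t}}{4096 \left(1 - \frac{3 e^{t}}{4}\right)^{6}}
M^(2)(t) = \frac{15 e^{t}}{4096 \left(1 - \frac{3 e^{t}}{4}\right)^{6}} + \frac{135 e^{2 t}}{8192 \left(1 - \frac{3 e^{t}}{4}\right)^{7}}
M^(3)(t) = \frac{15 e^{t}}{4096 \left(1 - \frac{3 e^{t}}{4}\right)^{6}} + \frac{405 e^{2 t}}{8192 \left(1 - \frac{3 e^{t}}{4}\right)^{7}} + \frac{2835 e^{3 t}}{32768 \left(1 - \frac{3 e^{t}}{4}\right)^{8}}
M^(3)(0) = 6495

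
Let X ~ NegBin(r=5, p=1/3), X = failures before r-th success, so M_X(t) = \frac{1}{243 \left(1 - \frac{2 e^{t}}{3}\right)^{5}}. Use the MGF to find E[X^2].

To find E[X^2], compute M^(2)(0):
M^(1)(t) = \frac{10 e^{t}}{729 \left(1 - \frac{2 e^{t}}{3}\right)^{6}}
M^(2)(t) = \frac{10 e^{t}}{729 \left(1 - \frac{2 e^{t}}{3}\right)^{6}} + \frac{40 e^{2 t}}{729 \left(1 - \frac{2 e^{t}}{3}\right)^{7}}
M^(2)(0) = 130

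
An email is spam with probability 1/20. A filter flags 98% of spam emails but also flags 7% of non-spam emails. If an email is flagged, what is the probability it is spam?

Let D = the rare event, + = positive/flagged.
P(D) = 1/20
P(+|D) = 98/100 = 49/50
P(+|D') = 7/100
P(+) = P(+|D)P(D) + P(+|D')P(D')
     = \frac{49}{50} × \frac{1}{20} + \frac{7}{100} × \frac{19}{20}
     = \frac{231}{2000}
P(D|+) = P(+|D)P(D)/P(+) = \frac{14}{33}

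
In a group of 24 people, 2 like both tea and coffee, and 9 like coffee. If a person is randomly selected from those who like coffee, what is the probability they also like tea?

P(A ∩ B) = 2/24 = 1/12
P(B) = 9/24 = 3/8
P(A|B) = P(A ∩ B) / P(B) = (1/12) / (3/8) = 2/9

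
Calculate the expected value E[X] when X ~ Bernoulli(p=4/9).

For X ~ Bernoulli(p=4/9), the expected value is:
E[X] = \frac{4}{9}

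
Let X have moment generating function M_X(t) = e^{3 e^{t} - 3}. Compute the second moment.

To find E[X^2], compute M^(2)(0):
M^(1)(t) = 3 e^{t} e^{3 e^{t} - 3}
M^(2)(t) = 9 e^{2 t} e^{3 e^{t} - 3} + 3 e^{t} e^{3 e^{t} - 3}
M^(2)(0) = 12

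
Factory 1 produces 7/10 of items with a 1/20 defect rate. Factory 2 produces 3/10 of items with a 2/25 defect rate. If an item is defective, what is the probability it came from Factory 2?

Using Bayes' theorem:
P(F1) = 7/10, P(D|F1) = 1/20
P(F2) = 3/10, P(D|F2) = 2/25
P(D) = P(D|F1)P(F1) + P(D|F2)P(F2)
     = \frac{59}{1000}
P(F2|D) = P(D|F2)P(F2) / P(D)
= \frac{24}{59}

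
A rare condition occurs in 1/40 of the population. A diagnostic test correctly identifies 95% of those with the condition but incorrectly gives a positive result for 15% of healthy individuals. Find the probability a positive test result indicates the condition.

Let D = the rare event, + = positive/flagged.
P(D) = 1/40
P(+|D) = 95/100 = 19/20
P(+|D') = 15/100 = 3/20
P(+) = P(+|D)P(D) + P(+|D')P(D')
     = \frac{19}{20} × \frac{1}{40} + \frac{3}{20} × \frac{39}{40}
     = \frac{17}{100}
P(D|+) = P(+|D)P(D)/P(+) = \frac{19}{136}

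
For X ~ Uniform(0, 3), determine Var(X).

For X ~ Uniform(0, 3):
Var(X) = \frac{3}{4}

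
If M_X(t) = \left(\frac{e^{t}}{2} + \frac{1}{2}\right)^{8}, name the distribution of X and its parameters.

The MGF M(t) = \left(\frac{e^{t}}{2} + \frac{1}{2}\right)^{8} is the standard form for the Binomial distribution.
Comparing with the known MGF formula identifies: Binomial(n=8, p=1/2)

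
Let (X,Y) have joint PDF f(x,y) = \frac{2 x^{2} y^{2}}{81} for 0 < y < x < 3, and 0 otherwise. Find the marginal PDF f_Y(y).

f_Y(y) = ∫_y^3 \frac{2 x^{2} y^{2}}{81} dx = \frac{2 y^{2} \left(27 - y^{3}\right)}{243}
for 0 < y < 3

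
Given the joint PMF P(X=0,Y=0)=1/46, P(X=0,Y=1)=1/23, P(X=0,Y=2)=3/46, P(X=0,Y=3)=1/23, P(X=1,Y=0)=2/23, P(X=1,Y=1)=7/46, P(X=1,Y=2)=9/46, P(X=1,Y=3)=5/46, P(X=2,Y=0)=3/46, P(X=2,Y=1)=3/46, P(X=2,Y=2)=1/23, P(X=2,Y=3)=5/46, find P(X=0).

P(X=0) = P(X=0,Y=0) + P(X=0,Y=1) + P(X=0,Y=2) + P(X=0,Y=3)
= 1/46 + 1/23 + 3/46 + 1/23
= 4/23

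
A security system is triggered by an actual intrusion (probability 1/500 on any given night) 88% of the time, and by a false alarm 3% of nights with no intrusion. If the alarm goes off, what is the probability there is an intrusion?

Let D = the rare event, + = positive/flagged.
P(D) = 1/500
P(+|D) = 88/100 = 22/25
P(+|D') = 3/100
P(+) = P(+|D)P(D) + P(+|D')P(D')
     = \frac{22}{25} × \frac{1}{500} + \frac{3}{100} × \frac{499}{500}
     = \frac{317}{10000}
P(D|+) = P(+|D)P(D)/P(+) = \frac{88}{1585}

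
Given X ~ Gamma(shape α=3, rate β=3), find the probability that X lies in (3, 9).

P(3 < X < 9) = ∫_{3}^{9} f(x) dx
where f(x) = \frac{27 x^{2} e^{- 3 x}}{2}
= \frac{-785 + 101 e^{18}}{2 e^{27}}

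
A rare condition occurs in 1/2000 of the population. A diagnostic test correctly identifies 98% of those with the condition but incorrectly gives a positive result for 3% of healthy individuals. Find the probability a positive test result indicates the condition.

Let D = the rare event, + = positive/flagged.
P(D) = 1/2000
P(+|D) = 98/100 = 49/50
P(+|D') = 3/100
P(+) = P(+|D)P(D) + P(+|D')P(D')
     = \frac{49}{50} × \frac{1}{2000} + \frac{3}{100} × \frac{1999}{2000}
     = \frac{1219}{40000}
P(D|+) = P(+|D)P(D)/P(+) = \frac{98}{6095}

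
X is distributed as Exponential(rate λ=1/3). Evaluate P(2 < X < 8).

P(2 < X < 8) = ∫_{2}^{8} f(x) dx
where f(x) = \frac{e^{- \frac{x}{3}}}{3}
= - \frac{1 - e^{2}}{e^{\frac{8}{3}}}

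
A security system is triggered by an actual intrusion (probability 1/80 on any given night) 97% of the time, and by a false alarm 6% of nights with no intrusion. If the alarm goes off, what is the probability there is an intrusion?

Let D = the rare event, + = positive/flagged.
P(D) = 1/80
P(+|D) = 97/100
P(+|D') = 6/100 = 3/50
P(+) = P(+|D)P(D) + P(+|D')P(D')
     = \frac{97}{100} × \frac{1}{80} + \frac{3}{50} × \frac{79}{80}
     = \frac{571}{8000}
P(D|+) = P(+|D)P(D)/P(+) = \frac{97}{571}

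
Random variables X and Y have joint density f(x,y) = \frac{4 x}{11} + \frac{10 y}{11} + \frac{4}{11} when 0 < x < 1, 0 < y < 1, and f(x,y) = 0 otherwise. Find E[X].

E[X] = ∫_0^1 ∫_0^1 x × f(x,y) dy dx
= ∫_0^1 ∫_0^1 x × (\frac{4 x}{11} + \frac{10 y}{11} + \frac{4}{11}) dy dx
= \frac{35}{66}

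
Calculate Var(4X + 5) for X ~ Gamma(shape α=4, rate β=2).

For X ~ Gamma(shape α=4, rate β=2):
Var(X) = 1
Var(4X + 5) = (4)² × Var(X) = 16 × 1 = 16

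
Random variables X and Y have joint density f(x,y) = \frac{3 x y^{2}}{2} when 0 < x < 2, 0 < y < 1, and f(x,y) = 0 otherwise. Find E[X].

f_X(x) = ∫_0^1 \frac{3 x y^{2}}{2} dy = \frac{x}{2}
E[X] = ∫_0^2 x × (\frac{x}{2}) dx = \frac{4}{3}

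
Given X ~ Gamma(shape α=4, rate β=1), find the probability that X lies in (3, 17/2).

P(3 < X < 17/2) = ∫_{3}^{17/2} f(x) dx
where f(x) = \frac{x^{3} e^{- x}}{6}
= - \frac{7103}{48 e^{\frac{17}{2}}} + \frac{13}{e^{3}}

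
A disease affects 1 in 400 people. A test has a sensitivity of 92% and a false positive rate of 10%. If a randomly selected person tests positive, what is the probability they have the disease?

Let D = the rare event, + = positive/flagged.
P(D) = 1/400
P(+|D) = 92/100 = 23/25
P(+|D') = 10/100 = 1/10
P(+) = P(+|D)P(D) + P(+|D')P(D')
     = \frac{23}{25} × \frac{1}{400} + \frac{1}{10} × \frac{399}{400}
     = \frac{2041}{20000}
P(D|+) = P(+|D)P(D)/P(+) = \frac{46}{2041}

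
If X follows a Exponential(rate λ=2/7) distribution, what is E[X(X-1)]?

E[X(X-1)] = E[X² - X] = E[X²] - E[X]
E[X] = \frac{7}{2}
E[X²] = Var(X) + (E[X])² = \frac{49}{4} + (\frac{7}{2})² = \frac{49}{2}
E[X(X-1)] = \frac{49}{2} - \frac{7}{2} = 21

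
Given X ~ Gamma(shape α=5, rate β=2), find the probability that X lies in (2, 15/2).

P(2 < X < 15/2) = ∫_{2}^{15/2} f(x) dx
where f(x) = \frac{4 x^{4} e^{- 2 x}}{3}
= \frac{-67209 + 824 e^{11}}{24 e^{15}}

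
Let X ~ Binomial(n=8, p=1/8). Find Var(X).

For X ~ Binomial(n=8, p=1/8):
Var(X) = \frac{7}{8}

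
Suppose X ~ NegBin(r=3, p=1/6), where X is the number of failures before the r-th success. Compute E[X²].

Using the identity E[X²] = Var(X) + (E[X])²:
E[X] = 15
Var(X) = 90
E[X²] = 90 + (15)²
= 315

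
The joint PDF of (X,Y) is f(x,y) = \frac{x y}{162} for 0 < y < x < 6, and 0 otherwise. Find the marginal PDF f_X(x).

f_X(x) = ∫_0^x \frac{x y}{162} dy = \frac{x^{3}}{324}
for 0 < x < 6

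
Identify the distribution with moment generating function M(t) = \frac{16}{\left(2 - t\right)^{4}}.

The MGF M(t) = \frac{16}{\left(2 - t\right)^{4}} is the standard form for the Gamma distribution.
Comparing with the known MGF formula identifies: Gamma(shape α=4, rate β=2)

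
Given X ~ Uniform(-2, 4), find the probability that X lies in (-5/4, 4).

P(-5/4 < X < 4) = ∫_{-5/4}^{4} f(x) dx
where f(x) = \frac{1}{6}
= \frac{7}{8}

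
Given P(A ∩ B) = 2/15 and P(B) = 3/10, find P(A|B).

P(A|B) = P(A ∩ B) / P(B)
= (2/15) / (3/10)
= 4/9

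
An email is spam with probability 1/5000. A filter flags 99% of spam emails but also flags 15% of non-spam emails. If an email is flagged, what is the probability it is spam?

Let D = the rare event, + = positive/flagged.
P(D) = 1/5000
P(+|D) = 99/100
P(+|D') = 15/100 = 3/20
P(+) = P(+|D)P(D) + P(+|D')P(D')
     = \frac{99}{100} × \frac{1}{5000} + \frac{3}{20} × \frac{4999}{5000}
     = \frac{18771}{125000}
P(D|+) = P(+|D)P(D)/P(+) = \frac{33}{25028}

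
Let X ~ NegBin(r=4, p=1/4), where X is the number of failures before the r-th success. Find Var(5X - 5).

For X ~ NegBin(r=4, p=1/4), where X is the number of failures before the r-th success:
Var(X) = 48
Var(5X - 5) = (5)² × Var(X) = 25 × 48 = 1200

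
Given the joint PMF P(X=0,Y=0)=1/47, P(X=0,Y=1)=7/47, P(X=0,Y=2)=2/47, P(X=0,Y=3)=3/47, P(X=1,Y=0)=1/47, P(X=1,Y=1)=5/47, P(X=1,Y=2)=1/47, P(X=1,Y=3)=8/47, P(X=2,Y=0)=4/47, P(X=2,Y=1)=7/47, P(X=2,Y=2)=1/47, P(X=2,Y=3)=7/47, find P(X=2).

P(X=2) = P(X=2,Y=0) + P(X=2,Y=1) + P(X=2,Y=2) + P(X=2,Y=3)
= 4/47 + 7/47 + 1/47 + 7/47
= 19/47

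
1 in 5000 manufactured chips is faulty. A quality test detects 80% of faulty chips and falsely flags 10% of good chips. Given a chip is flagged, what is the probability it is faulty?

Let D = the rare event, + = positive/flagged.
P(D) = 1/5000
P(+|D) = 80/100 = 4/5
P(+|D') = 10/100 = 1/10
P(+) = P(+|D)P(D) + P(+|D')P(D')
     = \frac{4}{5} × \frac{1}{5000} + \frac{1}{10} × \frac{4999}{5000}
     = \frac{5007}{50000}
P(D|+) = P(+|D)P(D)/P(+) = \frac{8}{5007}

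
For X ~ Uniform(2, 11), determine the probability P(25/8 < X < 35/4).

P(25/8 < X < 35/4) = ∫_{25/8}^{35/4} f(x) dx
where f(x) = \frac{1}{9}
= \frac{5}{8}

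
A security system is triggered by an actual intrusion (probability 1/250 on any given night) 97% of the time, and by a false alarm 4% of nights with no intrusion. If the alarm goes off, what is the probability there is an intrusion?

Let D = the rare event, + = positive/flagged.
P(D) = 1/250
P(+|D) = 97/100
P(+|D') = 4/100 = 1/25
P(+) = P(+|D)P(D) + P(+|D')P(D')
     = \frac{97}{100} × \frac{1}{250} + \frac{1}{25} × \frac{249}{250}
     = \frac{1093}{25000}
P(D|+) = P(+|D)P(D)/P(+) = \frac{97}{1093}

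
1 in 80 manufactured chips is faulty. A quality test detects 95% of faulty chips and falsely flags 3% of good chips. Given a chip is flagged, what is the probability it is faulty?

Let D = the rare event, + = positive/flagged.
P(D) = 1/80
P(+|D) = 95/100 = 19/20
P(+|D') = 3/100
P(+) = P(+|D)P(D) + P(+|D')P(D')
     = \frac{19}{20} × \frac{1}{80} + \frac{3}{100} × \frac{79}{80}
     = \frac{83}{2000}
P(D|+) = P(+|D)P(D)/P(+) = \frac{95}{332}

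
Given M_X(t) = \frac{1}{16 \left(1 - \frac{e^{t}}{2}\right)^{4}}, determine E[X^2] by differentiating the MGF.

To find E[X^2], compute M^(2)(0):
M^(1)(t) = \frac{e^{t}}{8 \left(1 - \frac{e^{t}}{2}\right)^{5}}
M^(2)(t) = \frac{e^{t}}{8 \left(1 - \frac{e^{t}}{2}\right)^{5}} + \frac{5 e^{2 t}}{16 \left(1 - \frac{e^{t}}{2}\right)^{6}}
M^(2)(0) = 24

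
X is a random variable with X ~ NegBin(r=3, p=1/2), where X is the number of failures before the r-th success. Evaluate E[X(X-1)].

E[X(X-1)] = E[X² - X] = E[X²] - E[X]
E[X] = 3
E[X²] = Var(X) + (E[X])² = 6 + (3)² = 15
E[X(X-1)] = 15 - 3 = 12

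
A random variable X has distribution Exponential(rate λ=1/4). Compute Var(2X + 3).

For X ~ Exponential(rate λ=1/4):
Var(X) = 16
Var(2X + 3) = (2)² × Var(X) = 4 × 16 = 64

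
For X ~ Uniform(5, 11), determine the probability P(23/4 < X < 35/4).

P(23/4 < X < 35/4) = ∫_{23/4}^{35/4} f(x) dx
where f(x) = \frac{1}{6}
= \frac{1}{2}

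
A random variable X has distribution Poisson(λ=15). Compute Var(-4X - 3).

For X ~ Poisson(λ=15):
Var(X) = 15
Var(-4X - 3) = (-4)² × Var(X) = 16 × 15 = 240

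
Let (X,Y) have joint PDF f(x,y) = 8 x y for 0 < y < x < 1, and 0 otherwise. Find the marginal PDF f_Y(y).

f_Y(y) = ∫_y^1 8 x y dx = 4 y \left(1 - y^{2}\right)
for 0 < y < 1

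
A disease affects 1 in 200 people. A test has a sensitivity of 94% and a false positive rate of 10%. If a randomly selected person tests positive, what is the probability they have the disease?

Let D = the rare event, + = positive/flagged.
P(D) = 1/200
P(+|D) = 94/100 = 47/50
P(+|D') = 10/100 = 1/10
P(+) = P(+|D)P(D) + P(+|D')P(D')
     = \frac{47}{50} × \frac{1}{200} + \frac{1}{10} × \frac{199}{200}
     = \frac{521}{5000}
P(D|+) = P(+|D)P(D)/P(+) = \frac{47}{1042}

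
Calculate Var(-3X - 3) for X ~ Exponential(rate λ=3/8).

For X ~ Exponential(rate λ=3/8):
Var(X) = \frac{64}{9}
Var(-3X - 3) = (-3)² × Var(X) = 9 × \frac{64}{9} = 64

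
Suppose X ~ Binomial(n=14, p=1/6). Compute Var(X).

For X ~ Binomial(n=14, p=1/6):
Var(X) = \frac{35}{18}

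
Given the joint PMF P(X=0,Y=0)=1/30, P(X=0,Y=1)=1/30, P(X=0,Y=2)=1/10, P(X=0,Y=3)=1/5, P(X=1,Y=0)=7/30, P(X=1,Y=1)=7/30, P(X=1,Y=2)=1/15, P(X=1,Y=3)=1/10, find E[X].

First find marginal of X:
P(X=0) = 11/30
P(X=1) = 19/30
E[X] = 0 × 11/30 + 1 × 19/30 = 19/30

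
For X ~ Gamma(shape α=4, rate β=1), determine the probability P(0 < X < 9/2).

P(0 < X < 9/2) = ∫_{0}^{9/2} f(x) dx
where f(x) = \frac{x^{3} e^{- x}}{6}
= 1 - \frac{493}{16 e^{\frac{9}{2}}}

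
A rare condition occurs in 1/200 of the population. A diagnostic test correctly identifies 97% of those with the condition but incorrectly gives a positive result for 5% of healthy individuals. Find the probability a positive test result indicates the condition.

Let D = the rare event, + = positive/flagged.
P(D) = 1/200
P(+|D) = 97/100
P(+|D') = 5/100 = 1/20
P(+) = P(+|D)P(D) + P(+|D')P(D')
     = \frac{97}{100} × \frac{1}{200} + \frac{1}{20} × \frac{199}{200}
     = \frac{273}{5000}
P(D|+) = P(+|D)P(D)/P(+) = \frac{97}{1092}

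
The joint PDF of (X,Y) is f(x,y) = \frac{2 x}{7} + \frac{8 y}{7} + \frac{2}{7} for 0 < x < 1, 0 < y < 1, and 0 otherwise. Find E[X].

E[X] = ∫_0^1 ∫_0^1 x × f(x,y) dy dx
= ∫_0^1 ∫_0^1 x × (\frac{2 x}{7} + \frac{8 y}{7} + \frac{2}{7}) dy dx
= \frac{11}{21}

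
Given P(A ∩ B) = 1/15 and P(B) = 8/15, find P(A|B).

P(A|B) = P(A ∩ B) / P(B)
= (1/15) / (8/15)
= 1/8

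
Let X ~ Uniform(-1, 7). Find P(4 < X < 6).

P(4 < X < 6) = ∫_{4}^{6} f(x) dx
where f(x) = \frac{1}{8}
= \frac{1}{4}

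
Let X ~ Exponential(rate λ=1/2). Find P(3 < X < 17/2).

P(3 < X < 17/2) = ∫_{3}^{17/2} f(x) dx
where f(x) = \frac{e^{- \frac{x}{2}}}{2}
= - \frac{1}{e^{\frac{17}{4}}} + e^{- \frac{3}{2}}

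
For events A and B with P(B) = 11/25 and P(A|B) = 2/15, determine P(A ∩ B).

By definition, P(A|B) = P(A ∩ B) / P(B)
So P(A ∩ B) = P(A|B) × P(B)
= 2/15 × 11/25
= 22/375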